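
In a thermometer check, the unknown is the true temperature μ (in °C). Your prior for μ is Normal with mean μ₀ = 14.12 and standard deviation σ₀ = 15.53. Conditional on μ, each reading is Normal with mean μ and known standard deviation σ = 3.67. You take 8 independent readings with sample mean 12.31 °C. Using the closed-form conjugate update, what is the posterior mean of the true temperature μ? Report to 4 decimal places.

For Normal data with known variance σ², a Normal(μ₀, σ₀²) prior on μ is conjugate. Posterior precision = 1/σ₀² + n/σ²; posterior mean is the precision-weighted average of μ₀ and x̄.
n·x̄ = 8·12.31 = 98.48.
σ₀² = 15.53² = 241.1809, σ² = 3.67² = 13.4689; σ² + n·σ₀² = 13.4689 + 8·241.1809 = 1942.9161.
Posterior mean = (μ₀/σ₀² + n·x̄/σ²)/(1/σ₀² + n/σ²) = (σ²·μ₀ + σ₀²·n·x̄)/(σ² + n·σ₀²) = (13.4689·14.12 + 241.1809·98.48)/1942.9161 = 23941.6759/1942.9161 = 12.3225.

12.3225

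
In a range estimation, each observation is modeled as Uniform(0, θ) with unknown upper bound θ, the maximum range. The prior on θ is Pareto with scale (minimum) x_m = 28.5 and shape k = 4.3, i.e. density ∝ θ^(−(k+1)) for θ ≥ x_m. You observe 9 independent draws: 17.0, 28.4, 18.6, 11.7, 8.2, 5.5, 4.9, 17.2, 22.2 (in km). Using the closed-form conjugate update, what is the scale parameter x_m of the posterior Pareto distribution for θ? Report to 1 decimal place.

A Pareto(scale x_m, shape k) prior on the upper bound θ of Uniform(0, θ) is conjugate: posterior is Pareto(max(x_m, max xᵢ), k + n).
Sample maximum = 28.4; prior scale x_m = 28.5 → posterior scale = max = 28.5.
Posterior shape = 4.3 + 9 = 13.3.
Posterior scale x_m = 28.5.

28.5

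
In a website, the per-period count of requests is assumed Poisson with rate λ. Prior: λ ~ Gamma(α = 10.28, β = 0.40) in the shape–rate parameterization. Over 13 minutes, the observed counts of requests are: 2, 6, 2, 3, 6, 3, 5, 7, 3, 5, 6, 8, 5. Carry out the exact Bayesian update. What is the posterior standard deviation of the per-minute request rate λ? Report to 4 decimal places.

With a Gamma(shape α, rate β) prior, the Poisson likelihood is conjugate: the posterior is Gamma(α + ΣXᵢ, β + n).
Sum of counts S = 61 over n = 13 minutes.
Posterior: Gamma(α+S, β+n) = Gamma(10.28+61, 0.40+13) = Gamma(71.28, 13.40).
SD = √α/β = √71.28/13.40 = 0.6301.

0.6301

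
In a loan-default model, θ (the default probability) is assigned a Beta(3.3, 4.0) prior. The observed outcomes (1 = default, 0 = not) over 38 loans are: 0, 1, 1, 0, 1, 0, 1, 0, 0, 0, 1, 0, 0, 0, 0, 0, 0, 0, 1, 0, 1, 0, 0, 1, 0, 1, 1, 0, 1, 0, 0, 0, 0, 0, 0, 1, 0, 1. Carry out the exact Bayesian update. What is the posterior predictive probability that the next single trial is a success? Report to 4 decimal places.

The Beta prior is conjugate to a Binomial/Bernoulli likelihood; the update adds successes to α and failures to β.
Posterior: Beta(α+k, β+n−k) = Beta(3.3+13, 4.0+25) = Beta(16.3, 29.0).
For a single future Bernoulli trial, P(success | data) = α/(α+β) = 0.3598.

0.3598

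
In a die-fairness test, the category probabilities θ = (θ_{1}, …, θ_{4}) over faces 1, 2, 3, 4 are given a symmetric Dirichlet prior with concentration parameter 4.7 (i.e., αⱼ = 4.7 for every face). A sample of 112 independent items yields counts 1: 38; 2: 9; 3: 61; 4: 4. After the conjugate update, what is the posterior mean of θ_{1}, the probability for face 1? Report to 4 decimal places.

0.3265

The Dirichlet prior is conjugate to the Multinomial likelihood: each posterior αⱼ = prior αⱼ + observed count nⱼ.
Posterior concentration: (42.7, 13.7, 65.7, 8.7), total = 130.8.
E[θ_{1}|data] = α_{1}/Σα = 42.7/130.8 = 0.3265.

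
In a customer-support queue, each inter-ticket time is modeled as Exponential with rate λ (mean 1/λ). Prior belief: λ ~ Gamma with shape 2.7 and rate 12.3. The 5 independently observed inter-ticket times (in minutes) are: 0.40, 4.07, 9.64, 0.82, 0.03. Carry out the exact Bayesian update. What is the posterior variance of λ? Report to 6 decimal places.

With a Gamma(shape α, rate β) prior on the exponential rate λ, the posterior after n observations with total T = Σxᵢ is Gamma(α+n, β+T).
Sum of observations T = 14.96 minutes; n = 5.
Posterior: Gamma(2.7+5, 12.3+14.96) = Gamma(7.7, 27.26).
Var = α/β² = 0.010362.

0.010362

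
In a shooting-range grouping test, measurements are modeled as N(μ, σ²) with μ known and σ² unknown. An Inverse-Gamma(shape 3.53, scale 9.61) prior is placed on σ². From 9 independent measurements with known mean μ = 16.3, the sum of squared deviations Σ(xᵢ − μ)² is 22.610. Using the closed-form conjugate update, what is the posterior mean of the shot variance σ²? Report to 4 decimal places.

2.9751

With known mean μ and an Inverse-Gamma(α, β) prior on σ², the Normal likelihood is conjugate: posterior is Inv-Gamma(α + n/2, β + Σ(xᵢ−μ)²/2).
Posterior: Inv-Gamma(3.53 + 9/2, 9.61 + 22.610/2) = Inv-Gamma(8.03, 20.9150).
E[σ²|data] = β/(α−1) = 20.9150/7.03 = 2.9751.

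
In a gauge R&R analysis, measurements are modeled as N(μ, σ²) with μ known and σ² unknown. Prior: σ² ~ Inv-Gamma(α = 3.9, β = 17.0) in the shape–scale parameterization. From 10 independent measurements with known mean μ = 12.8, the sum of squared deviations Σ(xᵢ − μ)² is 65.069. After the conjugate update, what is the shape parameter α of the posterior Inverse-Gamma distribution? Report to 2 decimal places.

With known mean μ and an Inverse-Gamma(α, β) prior on σ², the Normal likelihood is conjugate: posterior is Inv-Gamma(α + n/2, β + Σ(xᵢ−μ)²/2).
Posterior: Inv-Gamma(3.9 + 10/2, 17.0 + 65.069/2) = Inv-Gamma(8.90, 49.5345).
Posterior α = 8.90.

8.90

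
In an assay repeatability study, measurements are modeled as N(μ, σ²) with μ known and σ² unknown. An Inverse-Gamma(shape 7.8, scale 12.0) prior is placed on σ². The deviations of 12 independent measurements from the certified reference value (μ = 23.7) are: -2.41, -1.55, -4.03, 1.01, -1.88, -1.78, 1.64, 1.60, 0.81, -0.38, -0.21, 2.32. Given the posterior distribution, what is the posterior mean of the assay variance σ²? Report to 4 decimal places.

2.6426

With known mean μ and an Inverse-Gamma(α, β) prior on σ², the Normal likelihood is conjugate: posterior is Inv-Gamma(α + n/2, β + Σ(xᵢ−μ)²/2).
Σ(xᵢ−μ)² = (-2.41)² + (-1.55)² + (-4.03)² + (1.01)² + (-1.88)² + (-1.78)² + (1.64)² + (1.60)² + (0.81)² + (-0.38)² + (-0.21)² + (2.32)² = 43.6510.
Posterior: Inv-Gamma(7.8 + 12/2, 12.0 + 43.6510/2) = Inv-Gamma(13.80, 33.82550).
E[σ²|data] = β/(α−1) = 33.82550/12.80 = 2.6426.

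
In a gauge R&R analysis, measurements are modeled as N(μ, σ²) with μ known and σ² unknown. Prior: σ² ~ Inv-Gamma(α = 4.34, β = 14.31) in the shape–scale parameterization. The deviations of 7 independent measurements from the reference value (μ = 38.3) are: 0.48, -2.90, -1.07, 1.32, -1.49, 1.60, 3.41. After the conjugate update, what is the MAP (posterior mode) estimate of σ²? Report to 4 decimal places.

With known mean μ and an Inverse-Gamma(α, β) prior on σ², the Normal likelihood is conjugate: posterior is Inv-Gamma(α + n/2, β + Σ(xᵢ−μ)²/2).
Σ(xᵢ−μ)² = (0.48)² + (-2.90)² + (-1.07)² + (1.32)² + (-1.49)² + (1.60)² + (3.41)² = 27.9359.
Posterior: Inv-Gamma(4.34 + 7/2, 14.31 + 27.9359/2) = Inv-Gamma(7.84, 28.27795).
Mode = β/(α+1) = 28.27795/8.84 = 3.1989.

3.1989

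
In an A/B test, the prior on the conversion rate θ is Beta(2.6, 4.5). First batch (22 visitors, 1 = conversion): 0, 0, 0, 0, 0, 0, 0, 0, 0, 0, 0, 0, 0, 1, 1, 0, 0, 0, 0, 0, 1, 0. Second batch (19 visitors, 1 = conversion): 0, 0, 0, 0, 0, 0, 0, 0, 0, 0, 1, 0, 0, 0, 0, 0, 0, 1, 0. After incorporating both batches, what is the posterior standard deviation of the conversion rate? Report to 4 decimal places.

0.0521

The Beta prior is conjugate to a Binomial/Bernoulli likelihood; the update adds successes to α and failures to β.
After batch 1: Beta(2.6+3, 4.5+19) = Beta(5.6, 23.5).
After batch 2: Beta(5.6+2, 23.5+17) = Beta(7.6, 40.5).
Var = αβ/((α+β)²(α+β+1)) = 7.6·40.5/(48.1²·49.1) = 0.00270955; SD = √0.00270955 = 0.0521.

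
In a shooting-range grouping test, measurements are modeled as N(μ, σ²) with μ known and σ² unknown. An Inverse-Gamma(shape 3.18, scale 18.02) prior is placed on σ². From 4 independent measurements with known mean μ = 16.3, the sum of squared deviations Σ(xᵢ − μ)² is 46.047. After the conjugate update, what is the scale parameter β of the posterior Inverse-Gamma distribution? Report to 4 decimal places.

With known mean μ and an Inverse-Gamma(α, β) prior on σ², the Normal likelihood is conjugate: posterior is Inv-Gamma(α + n/2, β + Σ(xᵢ−μ)²/2).
Posterior: Inv-Gamma(3.18 + 4/2, 18.02 + 46.047/2) = Inv-Gamma(5.18, 41.0435).
Posterior β = 41.0435.

41.0435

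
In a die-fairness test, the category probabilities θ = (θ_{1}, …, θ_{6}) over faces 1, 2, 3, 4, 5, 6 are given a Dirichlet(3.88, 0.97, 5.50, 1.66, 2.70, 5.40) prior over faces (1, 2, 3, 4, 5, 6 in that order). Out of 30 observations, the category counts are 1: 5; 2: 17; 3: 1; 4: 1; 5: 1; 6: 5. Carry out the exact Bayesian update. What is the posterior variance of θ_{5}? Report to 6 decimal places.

0.001338

The Dirichlet prior is conjugate to the Multinomial likelihood: each posterior αⱼ = prior αⱼ + observed count nⱼ.
Posterior concentration: (8.88, 17.97, 6.50, 2.66, 3.70, 10.40), total = 50.11.
Var[θ_j] = α_j(Σα−α_j)/((Σα)²(Σα+1)) = 3.70·46.41/(50.11²·51.11) = 0.001338.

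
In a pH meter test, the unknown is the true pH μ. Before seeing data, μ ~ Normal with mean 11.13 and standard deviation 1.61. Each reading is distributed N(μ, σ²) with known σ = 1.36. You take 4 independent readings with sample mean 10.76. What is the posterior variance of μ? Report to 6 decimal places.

For Normal data with known variance σ², a Normal(μ₀, σ₀²) prior on μ is conjugate. Posterior precision = 1/σ₀² + n/σ²; posterior mean is the precision-weighted average of μ₀ and x̄.
σ₀² = 1.61² = 2.5921, σ² = 1.36² = 1.8496; σ² + n·σ₀² = 1.8496 + 4·2.5921 = 12.218.
Posterior precision = 1/σ₀² + n/σ² = 1/2.5921 + 4/1.8496 = (σ² + n·σ₀²)/(σ₀²σ²) = 12.218/(2.5921·1.8496); posterior variance σₙ² = σ₀²σ²/(σ² + n·σ₀²) = 2.5921·1.8496/12.218 = 0.392400.

0.392400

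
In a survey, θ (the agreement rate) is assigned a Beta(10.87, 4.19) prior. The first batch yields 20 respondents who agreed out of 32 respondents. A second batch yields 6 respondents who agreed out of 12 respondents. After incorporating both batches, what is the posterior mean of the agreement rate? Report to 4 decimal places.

The Beta prior is conjugate to a Binomial/Bernoulli likelihood; the update adds successes to α and failures to β.
After batch 1: Beta(10.87+20, 4.19+12) = Beta(30.87, 16.19).
After batch 2: Beta(30.87+6, 16.19+6) = Beta(36.87, 22.19).
Posterior mean = α/(α+β) = 36.87/59.06 = 0.6243.

0.6243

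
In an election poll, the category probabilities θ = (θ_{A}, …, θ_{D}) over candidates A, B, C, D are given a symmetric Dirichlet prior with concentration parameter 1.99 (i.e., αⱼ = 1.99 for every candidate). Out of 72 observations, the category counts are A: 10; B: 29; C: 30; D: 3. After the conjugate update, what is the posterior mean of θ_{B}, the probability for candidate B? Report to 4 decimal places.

The Dirichlet prior is conjugate to the Multinomial likelihood: each posterior αⱼ = prior αⱼ + observed count nⱼ.
Posterior concentration: (11.99, 30.99, 31.99, 4.99), total = 79.96.
E[θ_{B}|data] = α_{B}/Σα = 30.99/79.96 = 0.3876.

0.3876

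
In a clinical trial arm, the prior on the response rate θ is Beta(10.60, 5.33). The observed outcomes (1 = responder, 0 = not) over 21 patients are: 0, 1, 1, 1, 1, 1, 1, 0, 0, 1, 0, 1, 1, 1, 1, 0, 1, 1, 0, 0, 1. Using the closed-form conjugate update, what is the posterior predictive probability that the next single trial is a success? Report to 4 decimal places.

The Beta prior is conjugate to a Binomial/Bernoulli likelihood; the update adds successes to α and failures to β.
Posterior: Beta(α+k, β+n−k) = Beta(10.60+14, 5.33+7) = Beta(24.60, 12.33).
For a single future Bernoulli trial, P(success | data) = α/(α+β) = 0.6661.

0.6661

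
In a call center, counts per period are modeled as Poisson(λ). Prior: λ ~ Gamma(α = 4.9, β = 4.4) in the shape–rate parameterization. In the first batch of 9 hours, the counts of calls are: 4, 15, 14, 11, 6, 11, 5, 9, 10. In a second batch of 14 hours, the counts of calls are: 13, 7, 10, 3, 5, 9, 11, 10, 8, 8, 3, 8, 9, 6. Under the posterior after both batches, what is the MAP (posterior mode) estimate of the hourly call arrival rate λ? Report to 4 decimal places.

7.2591

With a Gamma(shape α, rate β) prior, the Poisson likelihood is conjugate: the posterior is Gamma(α + ΣXᵢ, β + n).
Batch 1: sum of counts S = 85 over n = 9 hours.
After batch 1: Gamma(α+S, β+n) = Gamma(4.9+85, 4.4+9) = Gamma(89.9, 13.4).
Batch 2: sum of counts S = 110 over n = 14 hours.
After batch 2: Gamma(α+S, β+n) = Gamma(89.9+110, 13.4+14) = Gamma(199.9, 27.4).
Mode of Gamma(α,β) for α≥1 is (α−1)/β = 198.9/27.4 = 7.2591.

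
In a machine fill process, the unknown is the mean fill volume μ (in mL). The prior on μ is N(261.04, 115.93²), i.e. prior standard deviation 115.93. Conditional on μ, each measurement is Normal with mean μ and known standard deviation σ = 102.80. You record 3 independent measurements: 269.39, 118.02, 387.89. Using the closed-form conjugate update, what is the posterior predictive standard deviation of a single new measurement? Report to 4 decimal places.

115.5807

For Normal data with known variance σ², a Normal(μ₀, σ₀²) prior on μ is conjugate. Posterior precision = 1/σ₀² + n/σ²; posterior mean is the precision-weighted average of μ₀ and x̄.
σ₀² = 115.93² = 13439.7649, σ² = 102.80² = 10567.84; σ² + n·σ₀² = 10567.84 + 3·13439.7649 = 50887.1347.
Posterior precision = 1/σ₀² + n/σ² = 1/13439.7649 + 3/10567.84 = (σ² + n·σ₀²)/(σ₀²σ²) = 50887.1347/(13439.7649·10567.84); posterior variance σₙ² = σ₀²σ²/(σ² + n·σ₀²) = 13439.7649·10567.84/50887.1347 = 2791.064695.
Predictive variance for one new observation = σₙ² + σ² = 13439.7649·10567.84/50887.1347 + 10567.84 = σ²·(σ₀² + 50887.1347)/50887.1347 = 10567.84·64326.8996/50887.1347 = 13358.904695; SD = √(10567.84·64326.8996/50887.1347) = 115.5807.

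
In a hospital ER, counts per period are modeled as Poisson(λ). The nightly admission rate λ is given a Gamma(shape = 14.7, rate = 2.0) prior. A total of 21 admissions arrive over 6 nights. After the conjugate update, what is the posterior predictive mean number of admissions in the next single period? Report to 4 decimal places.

With a Gamma(shape α, rate β) prior, the Poisson likelihood is conjugate: the posterior is Gamma(α + ΣXᵢ, β + n).
Posterior: Gamma(α+S, β+n) = Gamma(14.7+21, 2.0+6) = Gamma(35.7, 8.0).
The predictive distribution for one future period is NegBinom with mean α/β = 4.4625.

4.4625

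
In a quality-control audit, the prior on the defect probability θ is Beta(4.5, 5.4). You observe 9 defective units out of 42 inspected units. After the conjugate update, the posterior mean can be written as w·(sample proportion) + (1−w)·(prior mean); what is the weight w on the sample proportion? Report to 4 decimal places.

0.8092

The Beta prior is conjugate to a Binomial/Bernoulli likelihood; the update adds successes to α and failures to β.
Posterior mean = (α₀+k)/(α₀+β₀+n) = [n/(α₀+β₀+n)]·(k/n) + [(α₀+β₀)/(α₀+β₀+n)]·α₀/(α₀+β₀), so only n and the prior enter the weight.
The weight on the data is w = n/(α₀+β₀+n) = 42/(4.5+5.4+42) = 42/51.9 = 0.8092.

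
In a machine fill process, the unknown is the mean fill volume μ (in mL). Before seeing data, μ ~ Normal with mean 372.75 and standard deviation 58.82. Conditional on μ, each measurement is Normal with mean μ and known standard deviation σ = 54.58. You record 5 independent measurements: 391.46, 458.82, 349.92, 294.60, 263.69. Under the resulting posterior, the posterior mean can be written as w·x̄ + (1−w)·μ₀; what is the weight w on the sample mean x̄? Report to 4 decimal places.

For Normal data with known variance σ², a Normal(μ₀, σ₀²) prior on μ is conjugate. Posterior precision = 1/σ₀² + n/σ²; posterior mean is the precision-weighted average of μ₀ and x̄.
σ₀² = 58.82² = 3459.7924, σ² = 54.58² = 2978.9764. Prior precision 1/σ₀² = 1/3459.7924; data precision n/σ² = 5/2978.9764.
w = (n/σ²)/(1/σ₀² + n/σ²) = n·σ₀²/(σ² + n·σ₀²) = 5·3459.7924/(2978.9764 + 5·3459.7924) = 17298.962/20277.9384 = 0.8531.

0.8531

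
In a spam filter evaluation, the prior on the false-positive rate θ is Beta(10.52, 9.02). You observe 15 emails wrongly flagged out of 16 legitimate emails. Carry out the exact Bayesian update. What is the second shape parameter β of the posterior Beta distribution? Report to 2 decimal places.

10.02

The Beta prior is conjugate to a Binomial/Bernoulli likelihood; the update adds successes to α and failures to β.
Posterior: Beta(α+k, β+n−k) = Beta(10.52+15, 9.02+1) = Beta(25.52, 10.02).
Posterior β = 10.02.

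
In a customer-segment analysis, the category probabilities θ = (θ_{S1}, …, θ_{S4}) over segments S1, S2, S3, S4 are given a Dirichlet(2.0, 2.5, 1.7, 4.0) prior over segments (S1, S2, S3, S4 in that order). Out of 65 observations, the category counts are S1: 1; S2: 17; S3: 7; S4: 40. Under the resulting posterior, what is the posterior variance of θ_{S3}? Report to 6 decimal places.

0.001343

The Dirichlet prior is conjugate to the Multinomial likelihood: each posterior αⱼ = prior αⱼ + observed count nⱼ.
Posterior concentration: (3.0, 19.5, 8.7, 44.0), total = 75.2.
Var[θ_j] = α_j(Σα−α_j)/((Σα)²(Σα+1)) = 8.7·66.5/(75.2²·76.2) = 0.001343.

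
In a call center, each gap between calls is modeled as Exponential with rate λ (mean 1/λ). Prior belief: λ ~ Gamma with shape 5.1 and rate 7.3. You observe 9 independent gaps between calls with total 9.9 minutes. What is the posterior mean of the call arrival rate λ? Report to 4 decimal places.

0.8198

With a Gamma(shape α, rate β) prior on the exponential rate λ, the posterior after n observations with total T = Σxᵢ is Gamma(α+n, β+T).
Posterior: Gamma(5.1+9, 7.3+9.9) = Gamma(14.1, 17.2).
Posterior mean of λ = α/β = 14.1/17.2 = 0.8198.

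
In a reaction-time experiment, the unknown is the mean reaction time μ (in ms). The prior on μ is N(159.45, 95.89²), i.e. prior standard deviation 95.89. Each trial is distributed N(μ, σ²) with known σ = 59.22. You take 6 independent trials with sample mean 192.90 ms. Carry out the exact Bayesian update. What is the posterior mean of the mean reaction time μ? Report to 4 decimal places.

190.9007

For Normal data with known variance σ², a Normal(μ₀, σ₀²) prior on μ is conjugate. Posterior precision = 1/σ₀² + n/σ²; posterior mean is the precision-weighted average of μ₀ and x̄.
n·x̄ = 6·192.90 = 1157.4.
σ₀² = 95.89² = 9194.8921, σ² = 59.22² = 3507.0084; σ² + n·σ₀² = 3507.0084 + 6·9194.8921 = 58676.361.
Posterior mean = (μ₀/σ₀² + n·x̄/σ²)/(1/σ₀² + n/σ²) = (σ²·μ₀ + σ₀²·n·x̄)/(σ² + n·σ₀²) = (3507.0084·159.45 + 9194.8921·1157.4)/58676.361 = 11201360.60592/58676.361 = 190.9007.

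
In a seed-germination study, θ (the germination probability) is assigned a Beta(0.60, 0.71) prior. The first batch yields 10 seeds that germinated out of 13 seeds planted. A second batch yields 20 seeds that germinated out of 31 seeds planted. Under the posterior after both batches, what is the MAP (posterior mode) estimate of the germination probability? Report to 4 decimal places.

0.6834

The Beta prior is conjugate to a Binomial/Bernoulli likelihood; the update adds successes to α and failures to β.
After batch 1: Beta(0.60+10, 0.71+3) = Beta(10.60, 3.71).
After batch 2: Beta(10.60+20, 3.71+11) = Beta(30.60, 14.71).
Mode of Beta(a,b) for a,b>1 is (a−1)/(a+b−2) = 29.60/43.31 = 0.6834.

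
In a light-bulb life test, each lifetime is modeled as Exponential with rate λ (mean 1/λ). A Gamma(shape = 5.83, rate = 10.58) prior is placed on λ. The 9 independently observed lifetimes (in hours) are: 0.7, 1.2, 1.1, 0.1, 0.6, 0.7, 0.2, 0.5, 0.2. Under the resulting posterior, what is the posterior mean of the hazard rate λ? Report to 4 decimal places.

0.9339

With a Gamma(shape α, rate β) prior on the exponential rate λ, the posterior after n observations with total T = Σxᵢ is Gamma(α+n, β+T).
Sum of observations T = 5.3 hours; n = 9.
Posterior: Gamma(5.83+9, 10.58+5.3) = Gamma(14.83, 15.88).
Posterior mean of λ = α/β = 14.83/15.88 = 0.9339.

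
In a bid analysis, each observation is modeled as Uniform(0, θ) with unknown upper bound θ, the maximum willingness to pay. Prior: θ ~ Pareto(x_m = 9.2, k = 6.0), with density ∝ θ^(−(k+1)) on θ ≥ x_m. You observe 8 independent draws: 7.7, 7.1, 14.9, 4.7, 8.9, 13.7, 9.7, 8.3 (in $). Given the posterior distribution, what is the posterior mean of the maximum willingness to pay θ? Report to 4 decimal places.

16.0462

A Pareto(scale x_m, shape k) prior on the upper bound θ of Uniform(0, θ) is conjugate: posterior is Pareto(max(x_m, max xᵢ), k + n).
Sample maximum = 14.9; prior scale x_m = 9.2 → posterior scale = max = 14.9.
Posterior shape = 6.0 + 8 = 14.0.
E[θ|data] = k·x_m/(k−1) = 14.0·14.9/13.0 = 16.0462.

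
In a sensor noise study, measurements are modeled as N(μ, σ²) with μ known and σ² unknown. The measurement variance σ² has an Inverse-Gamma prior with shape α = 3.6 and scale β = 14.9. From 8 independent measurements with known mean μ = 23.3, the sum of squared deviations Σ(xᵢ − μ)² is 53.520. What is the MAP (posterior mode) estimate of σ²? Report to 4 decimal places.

4.8442

With known mean μ and an Inverse-Gamma(α, β) prior on σ², the Normal likelihood is conjugate: posterior is Inv-Gamma(α + n/2, β + Σ(xᵢ−μ)²/2).
Posterior: Inv-Gamma(3.6 + 8/2, 14.9 + 53.520/2) = Inv-Gamma(7.60, 41.6600).
Mode = β/(α+1) = 41.6600/8.60 = 4.8442.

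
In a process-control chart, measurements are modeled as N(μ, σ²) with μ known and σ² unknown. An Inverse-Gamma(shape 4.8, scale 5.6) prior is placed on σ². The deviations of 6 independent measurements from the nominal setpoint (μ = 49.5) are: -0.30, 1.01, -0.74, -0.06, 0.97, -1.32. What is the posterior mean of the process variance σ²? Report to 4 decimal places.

1.1430

With known mean μ and an Inverse-Gamma(α, β) prior on σ², the Normal likelihood is conjugate: posterior is Inv-Gamma(α + n/2, β + Σ(xᵢ−μ)²/2).
Σ(xᵢ−μ)² = (-0.30)² + (1.01)² + (-0.74)² + (-0.06)² + (0.97)² + (-1.32)² = 4.3446.
Posterior: Inv-Gamma(4.8 + 6/2, 5.6 + 4.3446/2) = Inv-Gamma(7.80, 7.77230).
E[σ²|data] = β/(α−1) = 7.77230/6.80 = 1.1430.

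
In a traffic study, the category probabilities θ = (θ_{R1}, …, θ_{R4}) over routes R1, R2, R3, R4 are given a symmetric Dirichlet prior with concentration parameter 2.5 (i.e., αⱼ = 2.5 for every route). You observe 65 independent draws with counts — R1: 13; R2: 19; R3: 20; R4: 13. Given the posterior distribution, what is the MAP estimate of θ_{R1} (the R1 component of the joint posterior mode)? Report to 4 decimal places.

0.2042

The Dirichlet prior is conjugate to the Multinomial likelihood: each posterior αⱼ = prior αⱼ + observed count nⱼ.
Posterior concentration: (15.5, 21.5, 22.5, 15.5), total = 75.0.
Joint mode component: (α_{R1}−1)/(Σα−K) = 14.5/71.0 = 0.2042.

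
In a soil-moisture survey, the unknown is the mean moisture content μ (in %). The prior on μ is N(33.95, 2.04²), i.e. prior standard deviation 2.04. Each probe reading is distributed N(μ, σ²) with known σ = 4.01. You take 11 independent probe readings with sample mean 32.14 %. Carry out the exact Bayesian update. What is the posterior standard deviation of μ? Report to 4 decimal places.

1.0401

For Normal data with known variance σ², a Normal(μ₀, σ₀²) prior on μ is conjugate. Posterior precision = 1/σ₀² + n/σ²; posterior mean is the precision-weighted average of μ₀ and x̄.
σ₀² = 2.04² = 4.1616, σ² = 4.01² = 16.0801; σ² + n·σ₀² = 16.0801 + 11·4.1616 = 61.8577.
Posterior precision = 1/σ₀² + n/σ² = 1/4.1616 + 11/16.0801 = (σ² + n·σ₀²)/(σ₀²σ²) = 61.8577/(4.1616·16.0801); posterior variance σₙ² = σ₀²σ²/(σ² + n·σ₀²) = 4.1616·16.0801/61.8577 = 1.081821.
Posterior SD = √σₙ² = √(4.1616·16.0801/61.8577) = 1.0401.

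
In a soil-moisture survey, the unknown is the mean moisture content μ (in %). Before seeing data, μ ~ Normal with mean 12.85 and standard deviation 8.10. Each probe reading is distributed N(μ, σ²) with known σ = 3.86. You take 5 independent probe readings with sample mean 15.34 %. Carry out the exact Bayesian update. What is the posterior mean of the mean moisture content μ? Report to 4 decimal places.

For Normal data with known variance σ², a Normal(μ₀, σ₀²) prior on μ is conjugate. Posterior precision = 1/σ₀² + n/σ²; posterior mean is the precision-weighted average of μ₀ and x̄.
n·x̄ = 5·15.34 = 76.7.
σ₀² = 8.10² = 65.61, σ² = 3.86² = 14.8996; σ² + n·σ₀² = 14.8996 + 5·65.61 = 342.9496.
Posterior mean = (μ₀/σ₀² + n·x̄/σ²)/(1/σ₀² + n/σ²) = (σ²·μ₀ + σ₀²·n·x̄)/(σ² + n·σ₀²) = (14.8996·12.85 + 65.61·76.7)/342.9496 = 5223.74686/342.9496 = 15.2318.

15.2318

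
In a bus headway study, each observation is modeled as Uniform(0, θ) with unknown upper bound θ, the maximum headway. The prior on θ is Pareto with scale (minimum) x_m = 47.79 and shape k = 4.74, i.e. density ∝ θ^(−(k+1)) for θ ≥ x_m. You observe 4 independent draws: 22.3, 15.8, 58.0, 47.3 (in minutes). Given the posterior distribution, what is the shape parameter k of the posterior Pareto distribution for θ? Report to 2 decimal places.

A Pareto(scale x_m, shape k) prior on the upper bound θ of Uniform(0, θ) is conjugate: posterior is Pareto(max(x_m, max xᵢ), k + n).
Sample maximum = 58.0; prior scale x_m = 47.79 → posterior scale = max = 58.00.
Posterior shape = 4.74 + 4 = 8.74.
Posterior shape k = 8.74.

8.74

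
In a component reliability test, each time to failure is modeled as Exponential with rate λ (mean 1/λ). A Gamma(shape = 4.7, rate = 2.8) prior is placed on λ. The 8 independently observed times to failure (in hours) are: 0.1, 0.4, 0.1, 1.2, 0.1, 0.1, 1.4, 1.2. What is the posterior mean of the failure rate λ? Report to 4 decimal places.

With a Gamma(shape α, rate β) prior on the exponential rate λ, the posterior after n observations with total T = Σxᵢ is Gamma(α+n, β+T).
Sum of observations T = 4.6 hours; n = 8.
Posterior: Gamma(4.7+8, 2.8+4.6) = Gamma(12.7, 7.4).
Posterior mean of λ = α/β = 12.7/7.4 = 1.7162.

1.7162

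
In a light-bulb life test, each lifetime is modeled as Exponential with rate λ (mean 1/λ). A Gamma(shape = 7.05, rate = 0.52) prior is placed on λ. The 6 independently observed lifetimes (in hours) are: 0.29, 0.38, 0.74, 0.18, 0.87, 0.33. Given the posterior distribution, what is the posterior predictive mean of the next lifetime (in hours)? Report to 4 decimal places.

0.2747

With a Gamma(shape α, rate β) prior on the exponential rate λ, the posterior after n observations with total T = Σxᵢ is Gamma(α+n, β+T).
Sum of observations T = 2.79 hours; n = 6.
Posterior: Gamma(7.05+6, 0.52+2.79) = Gamma(13.05, 3.31).
The predictive distribution for the next observation is Lomax; its mean is β/(α−1) = 3.31/12.05 = 0.2747.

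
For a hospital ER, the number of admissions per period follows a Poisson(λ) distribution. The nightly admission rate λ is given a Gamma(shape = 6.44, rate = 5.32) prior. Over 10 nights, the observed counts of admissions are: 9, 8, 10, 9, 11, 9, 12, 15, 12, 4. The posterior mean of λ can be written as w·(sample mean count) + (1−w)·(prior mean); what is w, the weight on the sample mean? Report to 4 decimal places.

With a Gamma(shape α, rate β) prior, the Poisson likelihood is conjugate: the posterior is Gamma(α + ΣXᵢ, β + n).
Posterior mean = (α₀+S)/(β₀+n) = [n/(β₀+n)]·(S/n) + [β₀/(β₀+n)]·(α₀/β₀), so only n and β₀ enter the weight.
Weight on data w = n/(β₀+n) = 10/(5.32+10) = 10/15.32 = 0.6527.

0.6527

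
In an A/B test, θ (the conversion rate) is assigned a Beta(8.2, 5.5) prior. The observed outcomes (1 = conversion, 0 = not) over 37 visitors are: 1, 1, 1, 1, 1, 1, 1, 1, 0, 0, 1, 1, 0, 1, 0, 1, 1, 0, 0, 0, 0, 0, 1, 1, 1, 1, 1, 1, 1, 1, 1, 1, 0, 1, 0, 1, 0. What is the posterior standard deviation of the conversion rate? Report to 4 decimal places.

The Beta prior is conjugate to a Binomial/Bernoulli likelihood; the update adds successes to α and failures to β.
Posterior: Beta(α+k, β+n−k) = Beta(8.2+25, 5.5+12) = Beta(33.2, 17.5).
Var = αβ/((α+β)²(α+β+1)) = 33.2·17.5/(50.7²·51.7) = 0.00437189; SD = √0.00437189 = 0.0661.

0.0661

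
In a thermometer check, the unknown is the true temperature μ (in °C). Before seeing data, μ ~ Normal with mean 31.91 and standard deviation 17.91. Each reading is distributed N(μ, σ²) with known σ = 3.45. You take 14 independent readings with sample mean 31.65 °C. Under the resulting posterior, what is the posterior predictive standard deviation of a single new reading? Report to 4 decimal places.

For Normal data with known variance σ², a Normal(μ₀, σ₀²) prior on μ is conjugate. Posterior precision = 1/σ₀² + n/σ²; posterior mean is the precision-weighted average of μ₀ and x̄.
σ₀² = 17.91² = 320.7681, σ² = 3.45² = 11.9025; σ² + n·σ₀² = 11.9025 + 14·320.7681 = 4502.6559.
Posterior precision = 1/σ₀² + n/σ² = 1/320.7681 + 14/11.9025 = (σ² + n·σ₀²)/(σ₀²σ²) = 4502.6559/(320.7681·11.9025); posterior variance σₙ² = σ₀²σ²/(σ² + n·σ₀²) = 320.7681·11.9025/4502.6559 = 0.847931.
Predictive variance for one new observation = σₙ² + σ² = 320.7681·11.9025/4502.6559 + 11.9025 = σ²·(σ₀² + 4502.6559)/4502.6559 = 11.9025·4823.424/4502.6559 = 12.750431; SD = √(11.9025·4823.424/4502.6559) = 3.5708.

3.5708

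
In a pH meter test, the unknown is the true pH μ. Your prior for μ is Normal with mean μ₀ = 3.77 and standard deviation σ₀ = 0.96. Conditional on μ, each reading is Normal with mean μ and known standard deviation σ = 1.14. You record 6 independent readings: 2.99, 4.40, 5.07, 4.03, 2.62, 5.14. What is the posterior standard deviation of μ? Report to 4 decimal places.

0.4188

For Normal data with known variance σ², a Normal(μ₀, σ₀²) prior on μ is conjugate. Posterior precision = 1/σ₀² + n/σ²; posterior mean is the precision-weighted average of μ₀ and x̄.
σ₀² = 0.96² = 0.9216, σ² = 1.14² = 1.2996; σ² + n·σ₀² = 1.2996 + 6·0.9216 = 6.8292.
Posterior precision = 1/σ₀² + n/σ² = 1/0.9216 + 6/1.2996 = (σ² + n·σ₀²)/(σ₀²σ²) = 6.8292/(0.9216·1.2996); posterior variance σₙ² = σ₀²σ²/(σ² + n·σ₀²) = 0.9216·1.2996/6.8292 = 0.175381.
Posterior SD = √σₙ² = √(0.9216·1.2996/6.8292) = 0.4188.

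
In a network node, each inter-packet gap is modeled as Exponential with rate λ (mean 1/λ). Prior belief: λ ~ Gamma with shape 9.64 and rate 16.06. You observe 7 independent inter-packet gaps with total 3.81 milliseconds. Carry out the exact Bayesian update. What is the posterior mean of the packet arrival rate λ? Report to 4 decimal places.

0.8374

With a Gamma(shape α, rate β) prior on the exponential rate λ, the posterior after n observations with total T = Σxᵢ is Gamma(α+n, β+T).
Posterior: Gamma(9.64+7, 16.06+3.81) = Gamma(16.64, 19.87).
Posterior mean of λ = α/β = 16.64/19.87 = 0.8374.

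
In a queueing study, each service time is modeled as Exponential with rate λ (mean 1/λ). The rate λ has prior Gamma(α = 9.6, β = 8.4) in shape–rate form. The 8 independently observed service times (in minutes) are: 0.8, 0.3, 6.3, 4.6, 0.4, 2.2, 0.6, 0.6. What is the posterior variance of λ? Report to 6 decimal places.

0.030053

With a Gamma(shape α, rate β) prior on the exponential rate λ, the posterior after n observations with total T = Σxᵢ is Gamma(α+n, β+T).
Sum of observations T = 15.8 minutes; n = 8.
Posterior: Gamma(9.6+8, 8.4+15.8) = Gamma(17.6, 24.2).
Var = α/β² = 0.030053.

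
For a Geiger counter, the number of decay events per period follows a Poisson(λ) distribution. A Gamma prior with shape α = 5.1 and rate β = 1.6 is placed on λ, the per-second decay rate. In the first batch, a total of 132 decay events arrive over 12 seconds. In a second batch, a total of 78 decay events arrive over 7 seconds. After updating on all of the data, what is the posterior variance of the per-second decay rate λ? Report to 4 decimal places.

0.5069

With a Gamma(shape α, rate β) prior, the Poisson likelihood is conjugate: the posterior is Gamma(α + ΣXᵢ, β + n).
After batch 1: Gamma(α+S, β+n) = Gamma(5.1+132, 1.6+12) = Gamma(137.1, 13.6).
After batch 2: Gamma(α+S, β+n) = Gamma(137.1+78, 13.6+7) = Gamma(215.1, 20.6).
Var = α/β² = 215.1/20.6² = 0.5069.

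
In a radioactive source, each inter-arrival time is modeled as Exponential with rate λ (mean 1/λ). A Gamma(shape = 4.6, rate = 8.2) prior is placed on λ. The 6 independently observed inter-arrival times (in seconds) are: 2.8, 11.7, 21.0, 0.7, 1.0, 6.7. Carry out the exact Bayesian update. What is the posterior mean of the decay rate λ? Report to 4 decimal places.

With a Gamma(shape α, rate β) prior on the exponential rate λ, the posterior after n observations with total T = Σxᵢ is Gamma(α+n, β+T).
Sum of observations T = 43.9 seconds; n = 6.
Posterior: Gamma(4.6+6, 8.2+43.9) = Gamma(10.6, 52.1).
Posterior mean of λ = α/β = 10.6/52.1 = 0.2035.

0.2035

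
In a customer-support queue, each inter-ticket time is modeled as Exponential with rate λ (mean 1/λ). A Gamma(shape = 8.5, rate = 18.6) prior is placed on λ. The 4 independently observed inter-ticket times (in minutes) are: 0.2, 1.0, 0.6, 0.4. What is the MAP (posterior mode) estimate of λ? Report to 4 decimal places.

0.5529

With a Gamma(shape α, rate β) prior on the exponential rate λ, the posterior after n observations with total T = Σxᵢ is Gamma(α+n, β+T).
Sum of observations T = 2.2 minutes; n = 4.
Posterior: Gamma(8.5+4, 18.6+2.2) = Gamma(12.5, 20.8).
Mode = (α−1)/β = 0.5529.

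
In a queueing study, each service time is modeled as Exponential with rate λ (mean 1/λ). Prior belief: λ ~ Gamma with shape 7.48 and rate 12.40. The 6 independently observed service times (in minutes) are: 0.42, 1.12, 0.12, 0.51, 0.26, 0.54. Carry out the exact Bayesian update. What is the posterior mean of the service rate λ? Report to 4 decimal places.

With a Gamma(shape α, rate β) prior on the exponential rate λ, the posterior after n observations with total T = Σxᵢ is Gamma(α+n, β+T).
Sum of observations T = 2.97 minutes; n = 6.
Posterior: Gamma(7.48+6, 12.40+2.97) = Gamma(13.48, 15.37).
Posterior mean of λ = α/β = 13.48/15.37 = 0.8770.

0.8770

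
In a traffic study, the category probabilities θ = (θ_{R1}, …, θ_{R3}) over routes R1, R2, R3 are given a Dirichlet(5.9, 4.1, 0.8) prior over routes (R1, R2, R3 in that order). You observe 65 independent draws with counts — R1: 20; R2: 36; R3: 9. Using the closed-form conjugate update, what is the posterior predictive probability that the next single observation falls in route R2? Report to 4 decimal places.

0.5290

The Dirichlet prior is conjugate to the Multinomial likelihood: each posterior αⱼ = prior αⱼ + observed count nⱼ.
Posterior concentration: (25.9, 40.1, 9.8), total = 75.8.
P(next = R2 | data) = α_{R2}/Σα = 0.5290.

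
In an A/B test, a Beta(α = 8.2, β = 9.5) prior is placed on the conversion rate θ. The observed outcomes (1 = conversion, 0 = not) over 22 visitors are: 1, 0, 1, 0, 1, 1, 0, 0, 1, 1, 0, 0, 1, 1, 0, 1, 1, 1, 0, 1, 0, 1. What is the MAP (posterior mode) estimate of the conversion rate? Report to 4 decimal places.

0.5358

The Beta prior is conjugate to a Binomial/Bernoulli likelihood; the update adds successes to α and failures to β.
Posterior: Beta(α+k, β+n−k) = Beta(8.2+13, 9.5+9) = Beta(21.2, 18.5).
Mode of Beta(a,b) for a,b>1 is (a−1)/(a+b−2) = 20.2/37.7 = 0.5358.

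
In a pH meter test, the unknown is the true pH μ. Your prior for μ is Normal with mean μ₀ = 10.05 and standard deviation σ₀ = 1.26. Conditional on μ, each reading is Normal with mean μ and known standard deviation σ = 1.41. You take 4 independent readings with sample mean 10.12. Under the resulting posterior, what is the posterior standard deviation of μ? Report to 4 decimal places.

For Normal data with known variance σ², a Normal(μ₀, σ₀²) prior on μ is conjugate. Posterior precision = 1/σ₀² + n/σ²; posterior mean is the precision-weighted average of μ₀ and x̄.
σ₀² = 1.26² = 1.5876, σ² = 1.41² = 1.9881; σ² + n·σ₀² = 1.9881 + 4·1.5876 = 8.3385.
Posterior precision = 1/σ₀² + n/σ² = 1/1.5876 + 4/1.9881 = (σ² + n·σ₀²)/(σ₀²σ²) = 8.3385/(1.5876·1.9881); posterior variance σₙ² = σ₀²σ²/(σ² + n·σ₀²) = 1.5876·1.9881/8.3385 = 0.378522.
Posterior SD = √σₙ² = √(1.5876·1.9881/8.3385) = 0.6152.

0.6152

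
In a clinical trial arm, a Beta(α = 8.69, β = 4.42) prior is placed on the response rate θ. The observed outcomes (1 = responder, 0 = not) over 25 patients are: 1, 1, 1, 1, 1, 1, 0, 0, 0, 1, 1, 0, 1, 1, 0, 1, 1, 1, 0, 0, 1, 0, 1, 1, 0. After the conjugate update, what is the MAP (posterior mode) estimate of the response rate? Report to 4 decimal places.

0.6561

The Beta prior is conjugate to a Binomial/Bernoulli likelihood; the update adds successes to α and failures to β.
Posterior: Beta(α+k, β+n−k) = Beta(8.69+16, 4.42+9) = Beta(24.69, 13.42).
Mode of Beta(a,b) for a,b>1 is (a−1)/(a+b−2) = 23.69/36.11 = 0.6561.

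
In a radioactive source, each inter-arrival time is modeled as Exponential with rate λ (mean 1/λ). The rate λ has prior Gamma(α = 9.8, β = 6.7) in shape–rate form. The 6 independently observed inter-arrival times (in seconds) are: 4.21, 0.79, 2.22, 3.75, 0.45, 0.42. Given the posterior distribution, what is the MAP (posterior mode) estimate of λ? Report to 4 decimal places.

0.7983

With a Gamma(shape α, rate β) prior on the exponential rate λ, the posterior after n observations with total T = Σxᵢ is Gamma(α+n, β+T).
Sum of observations T = 11.84 seconds; n = 6.
Posterior: Gamma(9.8+6, 6.7+11.84) = Gamma(15.8, 18.54).
Mode = (α−1)/β = 0.7983.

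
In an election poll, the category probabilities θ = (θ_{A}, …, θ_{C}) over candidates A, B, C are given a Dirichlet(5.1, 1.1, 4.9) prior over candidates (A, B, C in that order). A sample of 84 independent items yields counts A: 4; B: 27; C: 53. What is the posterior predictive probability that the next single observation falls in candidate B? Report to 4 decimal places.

The Dirichlet prior is conjugate to the Multinomial likelihood: each posterior αⱼ = prior αⱼ + observed count nⱼ.
Posterior concentration: (9.1, 28.1, 57.9), total = 95.1.
P(next = B | data) = α_{B}/Σα = 0.2955.

0.2955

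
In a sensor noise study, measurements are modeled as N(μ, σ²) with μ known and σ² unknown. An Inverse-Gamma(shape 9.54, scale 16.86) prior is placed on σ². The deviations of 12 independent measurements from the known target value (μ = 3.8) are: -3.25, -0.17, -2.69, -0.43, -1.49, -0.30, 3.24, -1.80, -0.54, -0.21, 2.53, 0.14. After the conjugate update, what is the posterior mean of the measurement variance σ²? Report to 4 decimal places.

2.5631

With known mean μ and an Inverse-Gamma(α, β) prior on σ², the Normal likelihood is conjugate: posterior is Inv-Gamma(α + n/2, β + Σ(xᵢ−μ)²/2).
Σ(xᵢ−μ)² = (-3.25)² + (-0.17)² + (-2.69)² + (-0.43)² + (-1.49)² + (-0.30)² + (3.24)² + (-1.80)² + (-0.54)² + (-0.21)² + (2.53)² + (0.14)² = 40.8163.
Posterior: Inv-Gamma(9.54 + 12/2, 16.86 + 40.8163/2) = Inv-Gamma(15.54, 37.26815).
E[σ²|data] = β/(α−1) = 37.26815/14.54 = 2.5631.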